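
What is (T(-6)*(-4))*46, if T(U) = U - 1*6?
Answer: 2208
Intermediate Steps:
T(U) = -6 + U (T(U) = U - 6 = -6 + U)
(T(-6)*(-4))*46 = ((-6 - 6)*(-4))*46 = -12*(-4)*46 = 48*46 = 2208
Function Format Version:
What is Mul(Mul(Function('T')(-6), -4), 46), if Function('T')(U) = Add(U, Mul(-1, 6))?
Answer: 2208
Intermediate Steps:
Function('T')(U) = Add(-6, U) (Function('T')(U) = Add(U, -6) = Add(-6, U))
Mul(Mul(Function('T')(-6), -4), 46) = Mul(Mul(Add(-6, -6), -4), 46) = Mul(Mul(-12, -4), 46) = Mul(48, 46) = 2208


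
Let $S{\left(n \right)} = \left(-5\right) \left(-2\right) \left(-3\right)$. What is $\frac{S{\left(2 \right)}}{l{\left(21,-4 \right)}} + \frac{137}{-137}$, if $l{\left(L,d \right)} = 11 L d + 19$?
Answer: $- \frac{175}{181} \approx -0.96685$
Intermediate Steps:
$S{\left(n \right)} = -30$ ($S{\left(n \right)} = 10 \left(-3\right) = -30$)
$l{\left(L,d \right)} = 19 + 11 L d$ ($l{\left(L,d \right)} = 11 L d + 19 = 19 + 11 L d$)
$\frac{S{\left(2 \right)}}{l{\left(21,-4 \right)}} + \frac{137}{-137} = - \frac{30}{19 + 11 \cdot 21 \left(-4\right)} + \frac{137}{-137} = - \frac{30}{19 - 924} + 137 \left(- \frac{1}{137}\right) = - \frac{30}{-905} - 1 = \left(-30\right) \left(- \frac{1}{905}\right) - 1 = \frac{6}{181} - 1 = - \frac{175}{181}$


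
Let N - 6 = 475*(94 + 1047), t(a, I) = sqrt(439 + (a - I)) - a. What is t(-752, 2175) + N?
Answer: 542733 + 2*I*sqrt(622) ≈ 5.4273e+5 + 49.88*I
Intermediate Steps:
t(a, I) = sqrt(439 + a - I) - a
N = 541981 (N = 6 + 475*(94 + 1047) = 6 + 475*1141 = 6 + 541975 = 541981)
t(-752, 2175) + N = (sqrt(439 - 752 - 1*2175) - 1*(-752)) + 541981 = (sqrt(439 - 752 - 2175) + 752) + 541981 = (sqrt(-2488) + 752) + 541981 = (2*I*sqrt(622) + 752) + 541981 = (752 + 2*I*sqrt(622)) + 541981 = 542733 + 2*I*sqrt(622)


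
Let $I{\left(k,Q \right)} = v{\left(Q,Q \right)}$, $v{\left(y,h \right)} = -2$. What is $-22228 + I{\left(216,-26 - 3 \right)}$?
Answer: $-22230$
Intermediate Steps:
$I{\left(k,Q \right)} = -2$
$-22228 + I{\left(216,-26 - 3 \right)} = -22228 - 2 = -22230$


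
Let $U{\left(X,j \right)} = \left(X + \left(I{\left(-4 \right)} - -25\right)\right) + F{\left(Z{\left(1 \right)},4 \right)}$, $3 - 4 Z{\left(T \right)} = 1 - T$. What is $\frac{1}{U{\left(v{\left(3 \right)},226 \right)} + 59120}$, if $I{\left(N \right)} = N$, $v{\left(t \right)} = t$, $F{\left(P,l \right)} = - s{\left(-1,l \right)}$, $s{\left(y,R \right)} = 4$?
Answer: $\frac{1}{59140} \approx 1.6909 \cdot 10^{-5}$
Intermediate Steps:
$Z{\left(T \right)} = \frac{1}{2} + \frac{T}{4}$ ($Z{\left(T \right)} = \frac{3}{4} - \frac{1 - T}{4} = \frac{3}{4} + \left(- \frac{1}{4} + \frac{T}{4}\right) = \frac{1}{2} + \frac{T}{4}$)
$F{\left(P,l \right)} = -4$ ($F{\left(P,l \right)} = \left(-1\right) 4 = -4$)
$U{\left(X,j \right)} = 17 + X$ ($U{\left(X,j \right)} = \left(X - -21\right) - 4 = \left(X + \left(-4 + 25\right)\right) - 4 = \left(X + 21\right) - 4 = \left(21 + X\right) - 4 = 17 + X$)
$\frac{1}{U{\left(v{\left(3 \right)},226 \right)} + 59120} = \frac{1}{\left(17 + 3\right) + 59120} = \frac{1}{20 + 59120} = \frac{1}{59140}$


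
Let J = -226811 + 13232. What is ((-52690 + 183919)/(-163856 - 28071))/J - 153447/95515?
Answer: -99841618104932/62147784946865 ≈ -1.6065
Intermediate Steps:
J = -213579
((-52690 + 183919)/(-163856 - 28071))/J - 153447/95515 = ((-52690 + 183919)/(-163856 - 28071))/(-213579) - 153447/95515 = (131229/(-191927))*(-1/213579) - 153447*1/95515 = (131229*(-1/191927))*(-1/213579) - 21921/13645 = -131229/191927*(-1/213579) - 21921/13645 = 14581/4554619637 - 21921/13645 = -99841618104932/62147784946865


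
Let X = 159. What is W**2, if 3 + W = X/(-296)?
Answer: 1096209/87616 ≈ 12.512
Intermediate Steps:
W = -1047/296 (W = -3 + 159/(-296) = -3 + 159*(-1/296) = -3 - 159/296 = -1047/296 ≈ -3.5372)
W**2 = (-1047/296)**2 = 1096209/87616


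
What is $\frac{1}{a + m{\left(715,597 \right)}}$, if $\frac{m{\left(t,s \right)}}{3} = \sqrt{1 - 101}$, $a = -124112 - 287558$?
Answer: $- \frac{41167}{16947218980} - \frac{3 i}{16947218980} \approx -2.4291 \cdot 10^{-6} - 1.7702 \cdot 10^{-10} i$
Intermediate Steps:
$a = -411670$ ($a = -124112 - 287558 = -411670$)
$m{\left(t,s \right)} = 30 i$ ($m{\left(t,s \right)} = 3 \sqrt{1 - 101} = 3 \sqrt{-100} = 3 \cdot 10 i = 30 i$)
$\frac{1}{a + m{\left(715,597 \right)}} = \frac{1}{-411670 + 30 i} = \frac{-411670 - 30 i}{169472189800}$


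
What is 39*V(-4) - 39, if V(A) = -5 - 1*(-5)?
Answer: -39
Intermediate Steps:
V(A) = 0 (V(A) = -5 + 5 = 0)
39*V(-4) - 39 = 39*0 - 39 = 0 - 39 = -39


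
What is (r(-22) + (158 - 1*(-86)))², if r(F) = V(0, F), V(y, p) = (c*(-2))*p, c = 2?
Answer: 110224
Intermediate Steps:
V(y, p) = -4*p (V(y, p) = (2*(-2))*p = -4*p)
r(F) = -4*F
(r(-22) + (158 - 1*(-86)))² = (-4*(-22) + (158 - 1*(-86)))² = (88 + (158 + 86))² = (88 + 244)² = 332² = 110224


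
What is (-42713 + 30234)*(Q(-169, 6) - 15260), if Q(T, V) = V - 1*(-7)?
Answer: 190267313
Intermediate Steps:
Q(T, V) = 7 + V (Q(T, V) = V + 7 = 7 + V)
(-42713 + 30234)*(Q(-169, 6) - 15260) = (-42713 + 30234)*((7 + 6) - 15260) = -12479*(13 - 15260) = -12479*(-15247) = 190267313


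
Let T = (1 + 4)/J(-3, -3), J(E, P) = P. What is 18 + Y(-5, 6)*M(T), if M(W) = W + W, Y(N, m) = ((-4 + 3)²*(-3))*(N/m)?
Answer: 29/3 ≈ 9.6667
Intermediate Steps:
Y(N, m) = -3*N/m (Y(N, m) = ((-1)²*(-3))*(N/m) = (1*(-3))*(N/m) = -3*N/m)
T = -5/3 (T = (1 + 4)/(-3) = 5*(-⅓) = -5/3 ≈ -1.6667)
M(W) = 2*W
18 + Y(-5, 6)*M(T) = 18 + (-3*(-5)/6)*(2*(-5/3)) = 18 - 3*(-5)*⅙*(-10/3) = 18 + (5/2)*(-10/3) = 18 - 25/3 = 29/3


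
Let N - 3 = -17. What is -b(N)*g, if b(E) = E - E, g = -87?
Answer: 0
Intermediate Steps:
N = -14 (N = 3 - 17 = -14)
b(E) = 0
-b(N)*g = -0*(-87) = -1*0 = 0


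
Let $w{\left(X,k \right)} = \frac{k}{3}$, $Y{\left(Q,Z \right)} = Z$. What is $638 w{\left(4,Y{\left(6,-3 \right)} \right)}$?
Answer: $-638$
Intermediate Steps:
$w{\left(X,k \right)} = \frac{k}{3}$ ($w{\left(X,k \right)} = k \frac{1}{3} = \frac{k}{3}$)
$638 w{\left(4,Y{\left(6,-3 \right)} \right)} = 638 \cdot \frac{1}{3} \left(-3\right) = 638 \left(-1\right) = -638$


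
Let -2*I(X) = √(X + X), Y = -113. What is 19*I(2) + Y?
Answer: -132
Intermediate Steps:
I(X) = -√2*√X/2 (I(X) = -√(X + X)/2 = -√2*√X/2)
19*I(2) + Y = 19*(-√2*√2/2) - 113 = 19*(-1) - 113 = -19 - 113 = -132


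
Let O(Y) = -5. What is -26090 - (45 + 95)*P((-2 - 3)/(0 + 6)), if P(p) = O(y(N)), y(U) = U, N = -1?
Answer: -25390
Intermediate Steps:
P(p) = -5
-26090 - (45 + 95)*P((-2 - 3)/(0 + 6)) = -26090 - (45 + 95)*(-5) = -26090 - 140*(-5) = -26090 - 1*(-700) = -26090 + 700 = -25390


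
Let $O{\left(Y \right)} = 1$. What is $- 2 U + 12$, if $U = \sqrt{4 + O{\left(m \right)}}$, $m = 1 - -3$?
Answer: $12 - 2 \sqrt{5} \approx 7.5279$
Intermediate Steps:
$m = 4$ ($m = 1 + 3 = 4$)
$U = \sqrt{5}$ ($U = \sqrt{4 + 1} = \sqrt{5} \approx 2.2361$)
$- 2 U + 12 = - 2 \sqrt{5} + 12 = 12 - 2 \sqrt{5}$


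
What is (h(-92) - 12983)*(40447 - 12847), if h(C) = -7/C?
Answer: -358328700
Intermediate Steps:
(h(-92) - 12983)*(40447 - 12847) = (-7/(-92) - 12983)*(40447 - 12847) = (-7*(-1/92) - 12983)*27600 = (7/92 - 12983)*27600 = -1194429/92*27600 = -358328700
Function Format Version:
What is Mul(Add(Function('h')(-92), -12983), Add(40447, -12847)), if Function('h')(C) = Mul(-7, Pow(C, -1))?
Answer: -358328700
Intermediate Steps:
Mul(Add(Function('h')(-92), -12983), Add(40447, -12847)) = Mul(Add(Mul(-7, Pow(-92, -1)), -12983), Add(40447, -12847)) = Mul(Add(Mul(-7, Rational(-1, 92)), -12983), 27600) = Mul(Add(Rational(7, 92), -12983), 27600) = Mul(Rational(-1194429, 92), 27600) = -358328700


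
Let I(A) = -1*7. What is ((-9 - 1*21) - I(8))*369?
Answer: -8487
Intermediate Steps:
I(A) = -7
((-9 - 1*21) - I(8))*369 = ((-9 - 1*21) - 1*(-7))*369 = ((-9 - 21) + 7)*369 = (-30 + 7)*369 = -23*369 = -8487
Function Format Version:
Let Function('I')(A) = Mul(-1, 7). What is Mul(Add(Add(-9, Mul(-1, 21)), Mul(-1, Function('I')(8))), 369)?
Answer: -8487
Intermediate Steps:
Function('I')(A) = -7
Mul(Add(Add(-9, Mul(-1, 21)), Mul(-1, Function('I')(8))), 369) = Mul(Add(Add(-9, Mul(-1, 21)), Mul(-1, -7)), 369) = Mul(Add(Add(-9, -21), 7), 369) = Mul(Add(-30, 7), 369) = Mul(-23, 369) = -8487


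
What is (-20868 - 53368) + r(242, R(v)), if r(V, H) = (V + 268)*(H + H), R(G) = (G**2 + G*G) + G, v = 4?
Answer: -37516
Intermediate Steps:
R(G) = G + 2*G**2 (R(G) = (G**2 + G**2) + G = 2*G**2 + G = G + 2*G**2)
r(V, H) = 2*H*(268 + V) (r(V, H) = (268 + V)*(2*H) = 2*H*(268 + V))
(-20868 - 53368) + r(242, R(v)) = (-20868 - 53368) + 2*(4*(1 + 2*4))*(268 + 242) = -74236 + 2*(4*(1 + 8))*510 = -74236 + 2*(4*9)*510 = -74236 + 2*36*510 = -74236 + 36720 = -37516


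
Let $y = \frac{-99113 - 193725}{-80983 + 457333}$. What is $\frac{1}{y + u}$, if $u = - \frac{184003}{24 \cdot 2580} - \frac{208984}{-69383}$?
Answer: $- \frac{4145828522400}{3058337077897} \approx -1.3556$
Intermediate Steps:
$y = - \frac{11263}{14475}$ ($y = - \frac{292838}{376350} = \left(-292838\right) \frac{1}{376350} = - \frac{11263}{14475} \approx -0.7781$)
$u = \frac{173609131}{4296195360}$ ($u = - \frac{184003}{61920} - - \frac{208984}{69383} = \left(-184003\right) \frac{1}{61920} + \frac{208984}{69383} = - \frac{184003}{61920} + \frac{208984}{69383} = \frac{173609131}{4296195360} \approx 0.04041$)
$\frac{1}{y + u} = \frac{1}{- \frac{11263}{14475} + \frac{173609131}{4296195360}} = \frac{1}{- \frac{3058337077897}{4145828522400}} = - \frac{4145828522400}{3058337077897}$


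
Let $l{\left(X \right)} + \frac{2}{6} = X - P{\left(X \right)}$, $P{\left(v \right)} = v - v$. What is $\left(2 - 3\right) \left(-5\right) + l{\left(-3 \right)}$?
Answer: $\frac{5}{3} \approx 1.6667$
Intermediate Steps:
$P{\left(v \right)} = 0$
$l{\left(X \right)} = - \frac{1}{3} + X$ ($l{\left(X \right)} = - \frac{1}{3} + \left(X - 0\right) = - \frac{1}{3} + \left(X + 0\right) = - \frac{1}{3} + X$)
$\left(2 - 3\right) \left(-5\right) + l{\left(-3 \right)} = \left(2 - 3\right) \left(-5\right) - \frac{10}{3} = \left(-1\right) \left(-5\right) - \frac{10}{3} = 5 - \frac{10}{3} = \frac{5}{3}$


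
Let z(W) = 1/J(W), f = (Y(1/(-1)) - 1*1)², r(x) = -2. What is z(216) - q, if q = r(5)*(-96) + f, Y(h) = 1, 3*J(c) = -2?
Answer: -387/2 ≈ -193.50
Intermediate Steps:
J(c) = -⅔ (J(c) = (⅓)*(-2) = -⅔)
f = 0 (f = (1 - 1*1)² = (1 - 1)² = 0² = 0)
z(W) = -3/2 (z(W) = 1/(-⅔) = -3/2)
q = 192 (q = -2*(-96) + 0 = 192 + 0 = 192)
z(216) - q = -3/2 - 1*192 = -3/2 - 192 = -387/2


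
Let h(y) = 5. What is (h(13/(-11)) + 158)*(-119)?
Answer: -19397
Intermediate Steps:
(h(13/(-11)) + 158)*(-119) = (5 + 158)*(-119) = 163*(-119) = -19397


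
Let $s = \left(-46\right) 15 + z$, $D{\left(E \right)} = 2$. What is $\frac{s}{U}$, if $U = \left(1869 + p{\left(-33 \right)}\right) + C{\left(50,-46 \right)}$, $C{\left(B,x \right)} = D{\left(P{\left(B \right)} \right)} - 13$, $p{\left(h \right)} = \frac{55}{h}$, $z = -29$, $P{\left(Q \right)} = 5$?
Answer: $- \frac{2157}{5569} \approx -0.38732$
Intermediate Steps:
$C{\left(B,x \right)} = -11$ ($C{\left(B,x \right)} = 2 - 13 = -11$)
$s = -719$ ($s = \left(-46\right) 15 - 29 = -690 - 29 = -719$)
$U = \frac{5569}{3}$ ($U = \left(1869 + \frac{55}{-33}\right) - 11 = \left(1869 + 55 \left(- \frac{1}{33}\right)\right) - 11 = \left(1869 - \frac{5}{3}\right) - 11 = \frac{5602}{3} - 11 = \frac{5569}{3} \approx 1856.3$)
$\frac{s}{U} = - \frac{719}{\frac{5569}{3}} = \left(-719\right) \frac{3}{5569} = - \frac{2157}{5569}$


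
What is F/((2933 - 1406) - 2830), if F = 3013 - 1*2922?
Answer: -91/1303 ≈ -0.069839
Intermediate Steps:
F = 91 (F = 3013 - 2922 = 91)
F/((2933 - 1406) - 2830) = 91/((2933 - 1406) - 2830) = 91/(1527 - 2830) = 91/(-1303) = 91*(-1/1303) = -91/1303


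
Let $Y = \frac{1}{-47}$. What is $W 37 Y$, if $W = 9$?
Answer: $- \frac{333}{47} \approx -7.0851$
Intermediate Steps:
$Y = - \frac{1}{47} \approx -0.021277$
$W 37 Y = 9 \cdot 37 \left(- \frac{1}{47}\right) = 333 \left(- \frac{1}{47}\right) = - \frac{333}{47}$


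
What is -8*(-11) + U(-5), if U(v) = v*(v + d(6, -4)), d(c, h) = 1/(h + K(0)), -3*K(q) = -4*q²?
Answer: 457/4 ≈ 114.25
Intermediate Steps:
K(q) = 4*q²/3 (K(q) = -(-4)*q²/3 = 4*q²/3)
d(c, h) = 1/h (d(c, h) = 1/(h + (4/3)*0²) = 1/(h + (4/3)*0) = 1/(h + 0) = 1/h)
U(v) = v*(-¼ + v) (U(v) = v*(v + 1/(-4)) = v*(v - ¼) = v*(-¼ + v))
-8*(-11) + U(-5) = -8*(-11) - 5*(-¼ - 5) = 88 - 5*(-21/4) = 88 + 105/4 = 457/4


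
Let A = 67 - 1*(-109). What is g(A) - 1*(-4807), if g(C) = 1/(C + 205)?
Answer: 1831468/381 ≈ 4807.0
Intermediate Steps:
A = 176 (A = 67 + 109 = 176)
g(C) = 1/(205 + C)
g(A) - 1*(-4807) = 1/(205 + 176) - 1*(-4807) = 1/381 + 4807 = 1831468/381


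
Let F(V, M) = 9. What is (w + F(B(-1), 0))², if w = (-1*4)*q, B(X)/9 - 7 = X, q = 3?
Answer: 9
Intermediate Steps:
B(X) = 63 + 9*X
w = -12 (w = -1*4*3 = -4*3 = -12)
(w + F(B(-1), 0))² = (-12 + 9)² = (-3)² = 9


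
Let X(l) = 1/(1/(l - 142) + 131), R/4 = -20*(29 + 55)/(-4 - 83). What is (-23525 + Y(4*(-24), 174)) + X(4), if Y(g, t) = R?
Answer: -12292084843/524233 ≈ -23448.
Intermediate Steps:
R = 2240/29 (R = 4*(-20*(29 + 55)/(-4 - 83)) = 4*(-20/((-87/84))) = 4*(-20/((-87*1/84))) = 4*(-20/(-29/28)) = 4*(-20*(-28/29)) = 4*(560/29) = 2240/29 ≈ 77.241)
Y(g, t) = 2240/29
X(l) = 1/(131 + 1/(-142 + l)) (X(l) = 1/(1/(-142 + l) + 131) = 1/(131 + 1/(-142 + l)))
(-23525 + Y(4*(-24), 174)) + X(4) = (-23525 + 2240/29) + (-142 + 4)/(-18601 + 131*4) = -679985/29 - 138/(-18601 + 524) = -679985/29 - 138/(-18077) = -679985/29 - 1/18077*(-138) = -679985/29 + 138/18077 = -12292084843/524233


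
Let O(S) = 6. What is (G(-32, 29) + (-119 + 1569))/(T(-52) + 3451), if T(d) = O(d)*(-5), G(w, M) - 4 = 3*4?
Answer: 1466/3421 ≈ 0.42853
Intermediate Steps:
G(w, M) = 16 (G(w, M) = 4 + 3*4 = 4 + 12 = 16)
T(d) = -30 (T(d) = 6*(-5) = -30)
(G(-32, 29) + (-119 + 1569))/(T(-52) + 3451) = (16 + (-119 + 1569))/(-30 + 3451) = (16 + 1450)/3421 = 1466*(1/3421) = 1466/3421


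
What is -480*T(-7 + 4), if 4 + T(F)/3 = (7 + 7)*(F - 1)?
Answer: 86400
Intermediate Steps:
T(F) = -54 + 42*F (T(F) = -12 + 3*((7 + 7)*(F - 1)) = -12 + 3*(14*(-1 + F)) = -12 + 3*(-14 + 14*F) = -12 + (-42 + 42*F) = -54 + 42*F)
-480*T(-7 + 4) = -480*(-54 + 42*(-7 + 4)) = -480*(-54 + 42*(-3)) = -480*(-54 - 126) = -480*(-180) = 86400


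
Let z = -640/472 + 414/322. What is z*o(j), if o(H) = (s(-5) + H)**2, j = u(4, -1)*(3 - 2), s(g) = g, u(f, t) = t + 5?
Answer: -29/413 ≈ -0.070218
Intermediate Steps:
u(f, t) = 5 + t
z = -29/413 (z = -640*1/472 + 414*(1/322) = -80/59 + 9/7 = -29/413 ≈ -0.070218)
j = 4 (j = (5 - 1)*(3 - 2) = 4*1 = 4)
o(H) = (-5 + H)**2
z*o(j) = -29*(-5 + 4)**2/413 = -29/413*(-1)**2 = -29/413*1 = -29/413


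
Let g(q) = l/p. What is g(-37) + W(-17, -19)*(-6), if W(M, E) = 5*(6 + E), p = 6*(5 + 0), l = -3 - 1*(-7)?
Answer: 5852/15 ≈ 390.13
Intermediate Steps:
l = 4 (l = -3 + 7 = 4)
p = 30 (p = 6*5 = 30)
W(M, E) = 30 + 5*E
g(q) = 2/15 (g(q) = 4/30 = 4*(1/30) = 2/15)
g(-37) + W(-17, -19)*(-6) = 2/15 + (30 + 5*(-19))*(-6) = 2/15 + (30 - 95)*(-6) = 2/15 - 65*(-6) = 2/15 + 390 = 5852/15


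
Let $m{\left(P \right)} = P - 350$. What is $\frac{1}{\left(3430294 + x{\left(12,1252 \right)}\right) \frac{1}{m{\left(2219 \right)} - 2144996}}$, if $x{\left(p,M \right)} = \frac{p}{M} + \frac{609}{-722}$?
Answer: $- \frac{484316698222}{775198231433} \approx -0.62477$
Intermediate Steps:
$m{\left(P \right)} = -350 + P$
$x{\left(p,M \right)} = - \frac{609}{722} + \frac{p}{M}$ ($x{\left(p,M \right)} = \frac{p}{M} + 609 \left(- \frac{1}{722}\right) = \frac{p}{M} - \frac{609}{722} = - \frac{609}{722} + \frac{p}{M}$)
$\frac{1}{\left(3430294 + x{\left(12,1252 \right)}\right) \frac{1}{m{\left(2219 \right)} - 2144996}} = \frac{1}{\left(3430294 - \left(\frac{609}{722} - \frac{12}{1252}\right)\right) \frac{1}{\left(-350 + 2219\right) - 2144996}} = \frac{1}{\left(3430294 + \left(- \frac{609}{722} + 12 \cdot \frac{1}{1252}\right)\right) \frac{1}{1869 - 2144996}} = \frac{1}{\left(3430294 + \left(- \frac{609}{722} + \frac{3}{313}\right)\right) \frac{1}{-2143127}} = \frac{1}{\left(3430294 - \frac{188451}{225986}\right) \left(- \frac{1}{2143127}\right)} = \frac{1}{\frac{775198231433}{225986} \left(- \frac{1}{2143127}\right)} = \frac{1}{- \frac{775198231433}{484316698222}} = - \frac{484316698222}{775198231433}$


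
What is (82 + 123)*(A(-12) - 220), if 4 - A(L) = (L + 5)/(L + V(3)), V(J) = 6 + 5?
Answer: -45715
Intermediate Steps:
V(J) = 11
A(L) = 4 - (5 + L)/(11 + L) (A(L) = 4 - (L + 5)/(L + 11) = 4 - (5 + L)/(11 + L))
(82 + 123)*(A(-12) - 220) = (82 + 123)*(3*(13 - 12)/(11 - 12) - 220) = 205*(3*1/(-1) - 220) = 205*(3*(-1)*1 - 220) = 205*(-3 - 220) = 205*(-223) = -45715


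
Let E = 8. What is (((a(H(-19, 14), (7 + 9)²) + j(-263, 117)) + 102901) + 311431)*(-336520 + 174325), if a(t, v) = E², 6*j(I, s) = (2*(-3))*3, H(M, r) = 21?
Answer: -67212472635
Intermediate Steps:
j(I, s) = -3 (j(I, s) = ((2*(-3))*3)/6 = (-6*3)/6 = (⅙)*(-18) = -3)
a(t, v) = 64 (a(t, v) = 8² = 64)
(((a(H(-19, 14), (7 + 9)²) + j(-263, 117)) + 102901) + 311431)*(-336520 + 174325) = (((64 - 3) + 102901) + 311431)*(-336520 + 174325) = ((61 + 102901) + 311431)*(-162195) = (102962 + 311431)*(-162195) = 414393*(-162195) = -67212472635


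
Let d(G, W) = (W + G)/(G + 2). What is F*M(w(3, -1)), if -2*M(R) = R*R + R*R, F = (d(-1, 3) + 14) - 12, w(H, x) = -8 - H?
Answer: -484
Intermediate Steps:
d(G, W) = (G + W)/(2 + G)
F = 4 (F = ((-1 + 3)/(2 - 1) + 14) - 12 = (2/1 + 14) - 12 = (1*2 + 14) - 12 = (2 + 14) - 12 = 16 - 12 = 4)
M(R) = -R**2 (M(R) = -(R*R + R*R)/2 = -(R**2 + R**2)/2 = -R**2)
F*M(w(3, -1)) = 4*(-(-8 - 1*3)**2) = 4*(-(-8 - 3)**2) = 4*(-1*(-11)**2) = 4*(-1*121) = 4*(-121) = -484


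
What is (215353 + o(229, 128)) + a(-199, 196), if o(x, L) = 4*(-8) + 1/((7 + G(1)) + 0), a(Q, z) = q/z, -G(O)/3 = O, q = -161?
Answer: 1507243/7 ≈ 2.1532e+5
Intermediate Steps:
G(O) = -3*O
a(Q, z) = -161/z
o(x, L) = -127/4 (o(x, L) = 4*(-8) + 1/((7 - 3*1) + 0) = -32 + 1/((7 - 3) + 0) = -32 + 1/(4 + 0) = -32 + 1/4 = -32 + ¼ = -127/4)
(215353 + o(229, 128)) + a(-199, 196) = (215353 - 127/4) - 161/196 = 861285/4 - 161*1/196 = 861285/4 - 23/28 = 1507243/7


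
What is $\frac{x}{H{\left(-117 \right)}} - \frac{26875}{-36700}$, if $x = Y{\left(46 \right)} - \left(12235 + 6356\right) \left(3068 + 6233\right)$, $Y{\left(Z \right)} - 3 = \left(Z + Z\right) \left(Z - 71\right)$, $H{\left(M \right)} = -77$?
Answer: $\frac{253842514759}{113036} \approx 2.2457 \cdot 10^{6}$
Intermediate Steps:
$Y{\left(Z \right)} = 3 + 2 Z \left(-71 + Z\right)$ ($Y{\left(Z \right)} = 3 + \left(Z + Z\right) \left(Z - 71\right) = 3 + 2 Z \left(-71 + Z\right)$)
$x = -172917188$ ($x = \left(3 - 6532 + 2 \cdot 46^{2}\right) - \left(12235 + 6356\right) \left(3068 + 6233\right) = \left(3 - 6532 + 2 \cdot 2116\right) - 18591 \cdot 9301 = \left(3 - 6532 + 4232\right) - 172914891 = -2297 - 172914891 = -172917188$)
$\frac{x}{H{\left(-117 \right)}} - \frac{26875}{-36700} = - \frac{172917188}{-77} - \frac{26875}{-36700} = \left(-172917188\right) \left(- \frac{1}{77}\right) - - \frac{1075}{1468} = \frac{172917188}{77} + \frac{1075}{1468} = \frac{253842514759}{113036}$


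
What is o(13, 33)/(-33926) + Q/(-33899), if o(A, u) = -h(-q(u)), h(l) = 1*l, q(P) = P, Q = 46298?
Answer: -1571824615/1150057474 ≈ -1.3667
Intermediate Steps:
h(l) = l
o(A, u) = u (o(A, u) = -(-1)*u = u)
o(13, 33)/(-33926) + Q/(-33899) = 33/(-33926) + 46298/(-33899) = 33*(-1/33926) + 46298*(-1/33899) = -33/33926 - 46298/33899 = -1571824615/1150057474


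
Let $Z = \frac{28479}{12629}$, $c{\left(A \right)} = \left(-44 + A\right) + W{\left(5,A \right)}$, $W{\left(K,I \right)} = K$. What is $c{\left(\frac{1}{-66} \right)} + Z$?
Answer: $- \frac{30640061}{833514} \approx -36.76$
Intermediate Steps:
$c{\left(A \right)} = -39 + A$ ($c{\left(A \right)} = \left(-44 + A\right) + 5 = -39 + A$)
$Z = \frac{28479}{12629}$ ($Z = 28479 \cdot \frac{1}{12629} = \frac{28479}{12629} \approx 2.255$)
$c{\left(\frac{1}{-66} \right)} + Z = \left(-39 + \frac{1}{-66}\right) + \frac{28479}{12629} = \left(-39 - \frac{1}{66}\right) + \frac{28479}{12629} = - \frac{2575}{66} + \frac{28479}{12629} = - \frac{30640061}{833514}$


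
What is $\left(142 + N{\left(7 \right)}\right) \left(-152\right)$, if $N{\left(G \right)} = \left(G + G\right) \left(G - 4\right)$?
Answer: $-27968$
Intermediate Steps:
$N{\left(G \right)} = 2 G \left(-4 + G\right)$
$\left(142 + N{\left(7 \right)}\right) \left(-152\right) = \left(142 + 2 \cdot 7 \left(-4 + 7\right)\right) \left(-152\right) = \left(142 + 2 \cdot 7 \cdot 3\right) \left(-152\right) = \left(142 + 42\right) \left(-152\right) = 184 \left(-152\right) = -27968$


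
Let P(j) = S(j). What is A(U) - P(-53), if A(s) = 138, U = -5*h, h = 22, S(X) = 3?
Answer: 135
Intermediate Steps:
P(j) = 3
U = -110 (U = -5*22 = -110)
A(U) - P(-53) = 138 - 1*3 = 138 - 3 = 135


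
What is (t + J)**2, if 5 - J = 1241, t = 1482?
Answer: 60516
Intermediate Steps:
J = -1236 (J = 5 - 1*1241 = 5 - 1241 = -1236)
(t + J)**2 = (1482 - 1236)**2 = 246**2 = 60516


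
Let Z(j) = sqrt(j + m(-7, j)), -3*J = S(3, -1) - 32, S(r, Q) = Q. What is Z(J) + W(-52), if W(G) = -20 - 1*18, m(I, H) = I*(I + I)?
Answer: -38 + sqrt(109) ≈ -27.560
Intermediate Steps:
m(I, H) = 2*I**2 (m(I, H) = I*(2*I) = 2*I**2)
W(G) = -38 (W(G) = -20 - 18 = -38)
J = 11 (J = -(-1 - 32)/3 = -1/3*(-33) = 11)
Z(j) = sqrt(98 + j) (Z(j) = sqrt(j + 2*(-7)**2) = sqrt(j + 2*49) = sqrt(j + 98) = sqrt(98 + j))
Z(J) + W(-52) = sqrt(98 + 11) - 38 = sqrt(109) - 38 = -38 + sqrt(109)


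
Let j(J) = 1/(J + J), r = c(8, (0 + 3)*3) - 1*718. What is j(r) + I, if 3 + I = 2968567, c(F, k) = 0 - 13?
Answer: 4340040567/1462 ≈ 2.9686e+6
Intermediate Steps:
c(F, k) = -13
I = 2968564 (I = -3 + 2968567 = 2968564)
r = -731 (r = -13 - 1*718 = -13 - 718 = -731)
j(J) = 1/(2*J)
j(r) + I = (½)/(-731) + 2968564 = (½)*(-1/731) + 2968564 = -1/1462 + 2968564 = 4340040567/1462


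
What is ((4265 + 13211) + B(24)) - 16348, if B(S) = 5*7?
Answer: 1163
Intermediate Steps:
B(S) = 35
((4265 + 13211) + B(24)) - 16348 = ((4265 + 13211) + 35) - 16348 = (17476 + 35) - 16348 = 17511 - 16348 = 1163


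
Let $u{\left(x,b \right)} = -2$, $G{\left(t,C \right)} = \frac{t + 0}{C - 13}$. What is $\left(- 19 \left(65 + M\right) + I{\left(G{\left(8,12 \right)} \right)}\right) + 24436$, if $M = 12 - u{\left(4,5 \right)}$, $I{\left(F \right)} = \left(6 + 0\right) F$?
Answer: $22887$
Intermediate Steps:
$G{\left(t,C \right)} = \frac{t}{-13 + C}$
$I{\left(F \right)} = 6 F$
$M = 14$ ($M = 12 - -2 = 12 + 2 = 14$)
$\left(- 19 \left(65 + M\right) + I{\left(G{\left(8,12 \right)} \right)}\right) + 24436 = \left(- 19 \left(65 + 14\right) + 6 \frac{8}{-13 + 12}\right) + 24436 = \left(\left(-19\right) 79 + 6 \frac{8}{-1}\right) + 24436 = \left(-1501 + 6 \cdot 8 \left(-1\right)\right) + 24436 = \left(-1501 + 6 \left(-8\right)\right) + 24436 = \left(-1501 - 48\right) + 24436 = -1549 + 24436 = 22887$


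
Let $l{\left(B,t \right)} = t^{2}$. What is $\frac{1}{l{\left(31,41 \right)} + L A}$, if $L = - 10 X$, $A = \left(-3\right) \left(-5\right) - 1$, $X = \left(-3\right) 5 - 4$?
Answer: $\frac{1}{4341} \approx 0.00023036$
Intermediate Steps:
$X = -19$ ($X = -15 - 4 = -19$)
$A = 14$ ($A = 15 - 1 = 14$)
$L = 190$ ($L = \left(-10\right) \left(-19\right) = 190$)
$\frac{1}{l{\left(31,41 \right)} + L A} = \frac{1}{41^{2} + 190 \cdot 14} = \frac{1}{1681 + 2660} = \frac{1}{4341}$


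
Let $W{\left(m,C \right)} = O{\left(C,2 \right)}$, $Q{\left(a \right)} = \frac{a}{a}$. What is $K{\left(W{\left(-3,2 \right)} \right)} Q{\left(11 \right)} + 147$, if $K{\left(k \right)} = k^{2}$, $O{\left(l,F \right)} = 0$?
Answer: $147$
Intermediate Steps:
$Q{\left(a \right)} = 1$
$W{\left(m,C \right)} = 0$
$K{\left(W{\left(-3,2 \right)} \right)} Q{\left(11 \right)} + 147 = 0^{2} \cdot 1 + 147 = 0 \cdot 1 + 147 = 0 + 147 = 147$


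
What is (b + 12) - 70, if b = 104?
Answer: 46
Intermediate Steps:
(b + 12) - 70 = (104 + 12) - 70 = 116 - 70 = 46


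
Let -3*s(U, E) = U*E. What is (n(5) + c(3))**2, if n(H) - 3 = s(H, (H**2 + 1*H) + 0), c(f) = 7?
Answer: 1600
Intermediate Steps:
s(U, E) = -E*U/3 (s(U, E) = -U*E/3 = -E*U/3)
n(H) = 3 - H*(H + H**2)/3 (n(H) = 3 - ((H**2 + 1*H) + 0)*H/3 = 3 - ((H**2 + H) + 0)*H/3 = 3 - ((H + H**2) + 0)*H/3 = 3 - (H + H**2)*H/3 = 3 - H*(H + H**2)/3)
(n(5) + c(3))**2 = ((3 - 1/3*5**2 - 1/3*5**3) + 7)**2 = ((3 - 1/3*25 - 1/3*125) + 7)**2 = ((3 - 25/3 - 125/3) + 7)**2 = (-47 + 7)**2 = (-40)**2 = 1600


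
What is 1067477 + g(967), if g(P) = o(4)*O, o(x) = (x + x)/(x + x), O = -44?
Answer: 1067433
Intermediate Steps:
o(x) = 1 (o(x) = (2*x)/((2*x)) = (2*x)*(1/(2*x)) = 1)
g(P) = -44 (g(P) = 1*(-44) = -44)
1067477 + g(967) = 1067477 - 44 = 1067433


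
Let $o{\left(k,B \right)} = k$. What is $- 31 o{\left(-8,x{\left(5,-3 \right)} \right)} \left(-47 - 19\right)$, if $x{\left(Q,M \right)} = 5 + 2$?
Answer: $-16368$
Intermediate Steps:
$x{\left(Q,M \right)} = 7$
$- 31 o{\left(-8,x{\left(5,-3 \right)} \right)} \left(-47 - 19\right) = \left(-31\right) \left(-8\right) \left(-47 - 19\right) = 248 \left(-47 - 19\right) = 248 \left(-66\right) = -16368$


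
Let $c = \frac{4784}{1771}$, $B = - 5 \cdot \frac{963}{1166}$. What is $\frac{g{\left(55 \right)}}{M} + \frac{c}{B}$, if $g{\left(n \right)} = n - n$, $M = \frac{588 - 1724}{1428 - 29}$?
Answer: $- \frac{22048}{33705} \approx -0.65415$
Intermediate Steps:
$M = - \frac{1136}{1399} \approx -0.81201$
$g{\left(n \right)} = 0$
$B = - \frac{4815}{1166}$ ($B = - 5 \cdot 963 \cdot \frac{1}{1166} = \left(-5\right) \frac{963}{1166} = - \frac{4815}{1166} \approx -4.1295$)
$c = \frac{208}{77}$ ($c = 4784 \cdot \frac{1}{1771} = \frac{208}{77} \approx 2.7013$)
$\frac{g{\left(55 \right)}}{M} + \frac{c}{B} = \frac{0}{- \frac{1136}{1399}} + \frac{208}{77 \left(- \frac{4815}{1166}\right)} = 0 \left(- \frac{1399}{1136}\right) + \frac{208}{77} \left(- \frac{1166}{4815}\right) = 0 - \frac{22048}{33705} = - \frac{22048}{33705}$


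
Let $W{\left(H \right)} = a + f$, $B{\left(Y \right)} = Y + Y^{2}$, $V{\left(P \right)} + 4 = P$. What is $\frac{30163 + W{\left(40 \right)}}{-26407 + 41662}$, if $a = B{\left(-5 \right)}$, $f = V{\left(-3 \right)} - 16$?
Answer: $\frac{6032}{3051} \approx 1.9771$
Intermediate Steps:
$V{\left(P \right)} = -4 + P$
$f = -23$ ($f = \left(-4 - 3\right) - 16 = -7 - 16 = -23$)
$a = 20$ ($a = - 5 \left(1 - 5\right) = \left(-5\right) \left(-4\right) = 20$)
$W{\left(H \right)} = -3$ ($W{\left(H \right)} = 20 - 23 = -3$)
$\frac{30163 + W{\left(40 \right)}}{-26407 + 41662} = \frac{30163 - 3}{-26407 + 41662} = \frac{30160}{15255} = 30160 \cdot \frac{1}{15255} = \frac{6032}{3051}$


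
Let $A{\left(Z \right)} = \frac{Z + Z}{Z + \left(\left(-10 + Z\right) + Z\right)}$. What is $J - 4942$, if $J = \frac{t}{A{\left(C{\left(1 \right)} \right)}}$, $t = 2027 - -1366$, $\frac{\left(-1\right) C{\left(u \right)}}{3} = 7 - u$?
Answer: $1090$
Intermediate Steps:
$C{\left(u \right)} = -21 + 3 u$ ($C{\left(u \right)} = - 3 \left(7 - u\right) = -21 + 3 u$)
$t = 3393$ ($t = 2027 + 1366 = 3393$)
$A{\left(Z \right)} = \frac{2 Z}{-10 + 3 Z}$ ($A{\left(Z \right)} = \frac{2 Z}{Z + \left(-10 + 2 Z\right)} = \frac{2 Z}{-10 + 3 Z}$)
$J = 6032$ ($J = \frac{3393}{2 \left(-21 + 3 \cdot 1\right) \frac{1}{-10 + 3 \left(-21 + 3 \cdot 1\right)}} = \frac{3393}{2 \left(-21 + 3\right) \frac{1}{-10 + 3 \left(-21 + 3\right)}} = \frac{3393}{2 \left(-18\right) \frac{1}{-10 + 3 \left(-18\right)}} = \frac{3393}{2 \left(-18\right) \frac{1}{-10 - 54}} = \frac{3393}{2 \left(-18\right) \frac{1}{-64}} = \frac{3393}{2 \left(-18\right) \left(- \frac{1}{64}\right)} = \frac{3393}{\frac{9}{16}} = 3393 \cdot \frac{16}{9} = 6032$)
$J - 4942 = 6032 - 4942 = 1090$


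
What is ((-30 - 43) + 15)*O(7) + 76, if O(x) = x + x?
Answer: -736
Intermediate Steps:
O(x) = 2*x
((-30 - 43) + 15)*O(7) + 76 = ((-30 - 43) + 15)*(2*7) + 76 = (-73 + 15)*14 + 76 = -58*14 + 76 = -812 + 76 = -736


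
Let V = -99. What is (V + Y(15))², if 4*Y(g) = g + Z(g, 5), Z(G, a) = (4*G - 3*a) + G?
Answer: 103041/16 ≈ 6440.1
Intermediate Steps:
Z(G, a) = -3*a + 5*G (Z(G, a) = (-3*a + 4*G) + G = -3*a + 5*G)
Y(g) = -15/4 + 3*g/2 (Y(g) = (g + (-3*5 + 5*g))/4 = (g + (-15 + 5*g))/4 = (-15 + 6*g)/4 = -15/4 + 3*g/2)
(V + Y(15))² = (-99 + (-15/4 + (3/2)*15))² = (-99 + (-15/4 + 45/2))² = (-99 + 75/4)² = (-321/4)² = 103041/16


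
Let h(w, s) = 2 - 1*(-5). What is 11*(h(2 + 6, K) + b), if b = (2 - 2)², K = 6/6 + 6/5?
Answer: 77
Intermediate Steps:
K = 11/5 (K = 6*(⅙) + 6*(⅕) = 1 + 6/5 = 11/5 ≈ 2.2000)
b = 0 (b = 0² = 0)
h(w, s) = 7 (h(w, s) = 2 + 5 = 7)
11*(h(2 + 6, K) + b) = 11*(7 + 0) = 11*7 = 77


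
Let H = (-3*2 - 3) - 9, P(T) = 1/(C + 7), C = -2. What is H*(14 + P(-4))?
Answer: -1278/5 ≈ -255.60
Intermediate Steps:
P(T) = 1/5 (P(T) = 1/(-2 + 7) = 1/5)
H = -18 (H = (-6 - 3) - 9 = -9 - 9 = -18)
H*(14 + P(-4)) = -18*(14 + 1/5) = -18*71/5 = -1278/5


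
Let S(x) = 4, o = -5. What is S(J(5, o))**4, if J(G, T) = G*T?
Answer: 256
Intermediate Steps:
S(J(5, o))**4 = 4**4 = 256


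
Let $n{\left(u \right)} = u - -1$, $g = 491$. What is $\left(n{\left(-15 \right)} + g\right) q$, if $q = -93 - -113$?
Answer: $9540$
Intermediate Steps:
$q = 20$ ($q = -93 + 113 = 20$)
$n{\left(u \right)} = 1 + u$ ($n{\left(u \right)} = u + 1 = 1 + u$)
$\left(n{\left(-15 \right)} + g\right) q = \left(\left(1 - 15\right) + 491\right) 20 = \left(-14 + 491\right) 20 = 477 \cdot 20 = 9540$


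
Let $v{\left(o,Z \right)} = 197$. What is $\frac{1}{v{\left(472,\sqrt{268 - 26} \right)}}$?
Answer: $\frac{1}{197} \approx 0.0050761$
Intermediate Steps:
$\frac{1}{v{\left(472,\sqrt{268 - 26} \right)}} = \frac{1}{197}$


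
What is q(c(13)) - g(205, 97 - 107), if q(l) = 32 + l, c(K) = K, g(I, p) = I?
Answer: -160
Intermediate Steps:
q(c(13)) - g(205, 97 - 107) = (32 + 13) - 1*205 = 45 - 205 = -160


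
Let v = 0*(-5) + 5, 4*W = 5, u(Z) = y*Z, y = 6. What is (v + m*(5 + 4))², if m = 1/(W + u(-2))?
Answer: 32041/1849 ≈ 17.329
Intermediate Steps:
u(Z) = 6*Z
W = 5/4 (W = (¼)*5 = 5/4 ≈ 1.2500)
v = 5 (v = 0 + 5 = 5)
m = -4/43 (m = 1/(5/4 + 6*(-2)) = 1/(5/4 - 12) = 1/(-43/4) = -4/43 ≈ -0.093023)
(v + m*(5 + 4))² = (5 - 4*(5 + 4)/43)² = (5 - 4/43*9)² = (5 - 36/43)² = (179/43)² = 32041/1849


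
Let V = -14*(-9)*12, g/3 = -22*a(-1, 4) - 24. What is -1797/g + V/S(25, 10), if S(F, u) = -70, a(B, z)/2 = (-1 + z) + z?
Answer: -32861/1660 ≈ -19.796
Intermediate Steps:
a(B, z) = -2 + 4*z (a(B, z) = 2*((-1 + z) + z) = 2*(-1 + 2*z) = -2 + 4*z)
g = -996 (g = 3*(-22*(-2 + 4*4) - 24) = 3*(-22*(-2 + 16) - 24) = 3*(-22*14 - 24) = 3*(-308 - 24) = 3*(-332) = -996)
V = 1512 (V = 126*12 = 1512)
-1797/g + V/S(25, 10) = -1797/(-996) + 1512/(-70) = -1797*(-1/996) + 1512*(-1/70) = 599/332 - 108/5 = -32861/1660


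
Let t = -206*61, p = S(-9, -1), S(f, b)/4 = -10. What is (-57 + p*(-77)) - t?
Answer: 15589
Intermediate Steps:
S(f, b) = -40 (S(f, b) = 4*(-10) = -40)
p = -40
t = -12566
(-57 + p*(-77)) - t = (-57 - 40*(-77)) - 1*(-12566) = (-57 + 3080) + 12566 = 3023 + 12566 = 15589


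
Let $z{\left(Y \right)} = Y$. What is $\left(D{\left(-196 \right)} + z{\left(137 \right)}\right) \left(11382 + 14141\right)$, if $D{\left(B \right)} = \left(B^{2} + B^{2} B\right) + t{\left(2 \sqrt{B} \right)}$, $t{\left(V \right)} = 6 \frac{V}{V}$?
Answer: $-191192205971$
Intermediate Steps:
$t{\left(V \right)} = 6$ ($t{\left(V \right)} = 6 \cdot 1 = 6$)
$D{\left(B \right)} = 6 + B^{2} + B^{3}$ ($D{\left(B \right)} = \left(B^{2} + B^{2} B\right) + 6 = \left(B^{2} + B^{3}\right) + 6 = 6 + B^{2} + B^{3}$)
$\left(D{\left(-196 \right)} + z{\left(137 \right)}\right) \left(11382 + 14141\right) = \left(\left(6 + \left(-196\right)^{2} + \left(-196\right)^{3}\right) + 137\right) \left(11382 + 14141\right) = \left(\left(6 + 38416 - 7529536\right) + 137\right) 25523 = \left(-7491114 + 137\right) 25523 = \left(-7490977\right) 25523 = -191192205971$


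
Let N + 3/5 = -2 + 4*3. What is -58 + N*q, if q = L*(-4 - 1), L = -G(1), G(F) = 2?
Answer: 36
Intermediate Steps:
L = -2 (L = -1*2 = -2)
N = 47/5 (N = -⅗ + (-2 + 4*3) = -⅗ + (-2 + 12) = -⅗ + 10 = 47/5 ≈ 9.4000)
q = 10 (q = -2*(-4 - 1) = -2*(-5) = 10)
-58 + N*q = -58 + (47/5)*10 = -58 + 94 = 36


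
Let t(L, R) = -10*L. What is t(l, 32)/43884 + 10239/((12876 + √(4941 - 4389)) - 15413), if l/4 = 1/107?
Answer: -30493615476841/7554986268849 - 20478*√138/6435817 ≈ -4.0736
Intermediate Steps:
l = 4/107 ≈ 0.037383
t(l, 32)/43884 + 10239/((12876 + √(4941 - 4389)) - 15413) = -10*4/107/43884 + 10239/((12876 + √(4941 - 4389)) - 15413) = -40/107*1/43884 + 10239/((12876 + √552) - 15413) = -10/1173897 + 10239/((12876 + 2*√138) - 15413) = -10/1173897 + 10239/(-2537 + 2*√138)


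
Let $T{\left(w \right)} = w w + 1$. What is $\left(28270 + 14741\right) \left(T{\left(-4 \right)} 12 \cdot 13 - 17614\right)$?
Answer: $-643530582$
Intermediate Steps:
$T{\left(w \right)} = 1 + w^{2}$ ($T{\left(w \right)} = w^{2} + 1 = 1 + w^{2}$)
$\left(28270 + 14741\right) \left(T{\left(-4 \right)} 12 \cdot 13 - 17614\right) = \left(28270 + 14741\right) \left(\left(1 + \left(-4\right)^{2}\right) 12 \cdot 13 - 17614\right) = 43011 \left(\left(1 + 16\right) 12 \cdot 13 - 17614\right) = 43011 \left(17 \cdot 12 \cdot 13 - 17614\right) = 43011 \left(204 \cdot 13 - 17614\right) = 43011 \left(2652 - 17614\right) = 43011 \left(-14962\right) = -643530582$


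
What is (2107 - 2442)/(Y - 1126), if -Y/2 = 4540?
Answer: 335/10206 ≈ 0.032824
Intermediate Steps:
Y = -9080 (Y = -2*4540 = -9080)
(2107 - 2442)/(Y - 1126) = (2107 - 2442)/(-9080 - 1126) = -335/(-10206) = -335*(-1/10206) = 335/10206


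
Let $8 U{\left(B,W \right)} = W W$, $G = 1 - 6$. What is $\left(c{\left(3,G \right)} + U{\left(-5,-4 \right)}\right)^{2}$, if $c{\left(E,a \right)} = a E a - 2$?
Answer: $5625$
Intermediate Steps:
$G = -5$ ($G = 1 - 6 = -5$)
$c{\left(E,a \right)} = -2 + E a^{2}$ ($c{\left(E,a \right)} = E a a - 2 = E a^{2} - 2 = -2 + E a^{2}$)
$U{\left(B,W \right)} = \frac{W^{2}}{8}$ ($U{\left(B,W \right)} = \frac{W W}{8} = \frac{W^{2}}{8}$)
$\left(c{\left(3,G \right)} + U{\left(-5,-4 \right)}\right)^{2} = \left(\left(-2 + 3 \left(-5\right)^{2}\right) + \frac{\left(-4\right)^{2}}{8}\right)^{2} = \left(\left(-2 + 3 \cdot 25\right) + \frac{1}{8} \cdot 16\right)^{2} = \left(\left(-2 + 75\right) + 2\right)^{2} = \left(73 + 2\right)^{2} = 75^{2} = 5625$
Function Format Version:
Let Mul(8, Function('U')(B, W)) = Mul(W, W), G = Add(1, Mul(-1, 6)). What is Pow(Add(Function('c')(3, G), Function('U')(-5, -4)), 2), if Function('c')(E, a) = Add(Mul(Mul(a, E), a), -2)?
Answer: 5625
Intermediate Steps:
G = -5 (G = Add(1, -6) = -5)
Function('c')(E, a) = Add(-2, Mul(E, Pow(a, 2))) (Function('c')(E, a) = Add(Mul(Mul(E, a), a), -2) = Add(Mul(E, Pow(a, 2)), -2) = Add(-2, Mul(E, Pow(a, 2))))
Function('U')(B, W) = Mul(Rational(1, 8), Pow(W, 2)) (Function('U')(B, W) = Mul(Rational(1, 8), Mul(W, W)) = Mul(Rational(1, 8), Pow(W, 2)))
Pow(Add(Function('c')(3, G), Function('U')(-5, -4)), 2) = Pow(Add(Add(-2, Mul(3, Pow(-5, 2))), Mul(Rational(1, 8), Pow(-4, 2))), 2) = Pow(Add(Add(-2, Mul(3, 25)), Mul(Rational(1, 8), 16)), 2) = Pow(Add(Add(-2, 75), 2), 2) = Pow(Add(73, 2), 2) = Pow(75, 2) = 5625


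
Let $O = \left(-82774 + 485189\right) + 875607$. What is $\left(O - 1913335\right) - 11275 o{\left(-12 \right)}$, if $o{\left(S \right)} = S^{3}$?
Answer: $18847887$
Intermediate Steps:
$O = 1278022$ ($O = 402415 + 875607 = 1278022$)
$\left(O - 1913335\right) - 11275 o{\left(-12 \right)} = \left(1278022 - 1913335\right) - 11275 \left(-12\right)^{3} = \left(1278022 - 1913335\right) - -19483200 = -635313 + 19483200 = 18847887$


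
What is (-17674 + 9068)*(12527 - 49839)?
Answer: 321107072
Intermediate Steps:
(-17674 + 9068)*(12527 - 49839) = -8606*(-37312) = 321107072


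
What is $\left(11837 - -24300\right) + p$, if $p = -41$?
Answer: $36096$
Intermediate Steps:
$\left(11837 - -24300\right) + p = \left(11837 - -24300\right) - 41 = \left(11837 + 24300\right) - 41 = 36137 - 41 = 36096$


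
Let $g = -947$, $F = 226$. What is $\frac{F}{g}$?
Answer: $- \frac{226}{947} \approx -0.23865$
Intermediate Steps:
$\frac{F}{g} = \frac{226}{-947} = 226 \left(- \frac{1}{947}\right) = - \frac{226}{947}$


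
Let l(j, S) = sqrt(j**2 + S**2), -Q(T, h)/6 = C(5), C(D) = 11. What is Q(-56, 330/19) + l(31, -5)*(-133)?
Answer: -66 - 133*sqrt(986) ≈ -4242.3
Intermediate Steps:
Q(T, h) = -66 (Q(T, h) = -6*11 = -66)
l(j, S) = sqrt(S**2 + j**2)
Q(-56, 330/19) + l(31, -5)*(-133) = -66 + sqrt((-5)**2 + 31**2)*(-133) = -66 + sqrt(25 + 961)*(-133) = -66 + sqrt(986)*(-133) = -66 - 133*sqrt(986)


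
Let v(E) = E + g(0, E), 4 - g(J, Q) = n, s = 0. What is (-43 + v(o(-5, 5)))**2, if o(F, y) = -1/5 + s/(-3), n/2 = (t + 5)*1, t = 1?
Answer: 65536/25 ≈ 2621.4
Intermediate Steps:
n = 12 (n = 2*((1 + 5)*1) = 2*(6*1) = 2*6 = 12)
o(F, y) = -1/5 (o(F, y) = -1/5 + 0/(-3) = -1*1/5 + 0*(-1/3) = -1/5 + 0 = -1/5)
g(J, Q) = -8 (g(J, Q) = 4 - 1*12 = 4 - 12 = -8)
v(E) = -8 + E (v(E) = E - 8 = -8 + E)
(-43 + v(o(-5, 5)))**2 = (-43 + (-8 - 1/5))**2 = (-43 - 41/5)**2 = (-256/5)**2 = 65536/25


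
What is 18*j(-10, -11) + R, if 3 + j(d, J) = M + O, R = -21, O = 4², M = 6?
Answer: 321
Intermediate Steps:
O = 16
j(d, J) = 19 (j(d, J) = -3 + (6 + 16) = -3 + 22 = 19)
18*j(-10, -11) + R = 18*19 - 21 = 342 - 21 = 321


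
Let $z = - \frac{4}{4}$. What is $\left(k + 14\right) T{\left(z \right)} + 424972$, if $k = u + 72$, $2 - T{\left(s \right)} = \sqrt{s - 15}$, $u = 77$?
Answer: $425298 - 652 i \approx 4.253 \cdot 10^{5} - 652.0 i$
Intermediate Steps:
$z = -1$ ($z = \left(-4\right) \frac{1}{4} = -1$)
$T{\left(s \right)} = 2 - \sqrt{-15 + s}$ ($T{\left(s \right)} = 2 - \sqrt{s - 15} = 2 - \sqrt{-15 + s}$)
$k = 149$ ($k = 77 + 72 = 149$)
$\left(k + 14\right) T{\left(z \right)} + 424972 = \left(149 + 14\right) \left(2 - \sqrt{-15 - 1}\right) + 424972 = 163 \left(2 - \sqrt{-16}\right) + 424972 = 163 \left(2 - 4 i\right) + 424972 = \left(326 - 652 i\right) + 424972 = 425298 - 652 i$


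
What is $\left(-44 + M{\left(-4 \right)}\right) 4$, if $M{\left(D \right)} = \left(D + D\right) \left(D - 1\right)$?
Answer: $-16$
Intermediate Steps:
$M{\left(D \right)} = 2 D \left(-1 + D\right)$
$\left(-44 + M{\left(-4 \right)}\right) 4 = \left(-44 + 2 \left(-4\right) \left(-1 - 4\right)\right) 4 = \left(-44 + 2 \left(-4\right) \left(-5\right)\right) 4 = \left(-44 + 40\right) 4 = \left(-4\right) 4 = -16$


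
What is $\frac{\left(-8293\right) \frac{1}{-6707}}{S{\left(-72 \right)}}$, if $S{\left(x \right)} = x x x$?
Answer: $- \frac{8293}{2503374336} \approx -3.3127 \cdot 10^{-6}$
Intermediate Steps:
$S{\left(x \right)} = x^{3}$ ($S{\left(x \right)} = x^{2} x = x^{3}$)
$\frac{\left(-8293\right) \frac{1}{-6707}}{S{\left(-72 \right)}} = \frac{\left(-8293\right) \frac{1}{-6707}}{\left(-72\right)^{3}} = \frac{\left(-8293\right) \left(- \frac{1}{6707}\right)}{-373248} = \frac{8293}{6707} \left(- \frac{1}{373248}\right) = - \frac{8293}{2503374336}$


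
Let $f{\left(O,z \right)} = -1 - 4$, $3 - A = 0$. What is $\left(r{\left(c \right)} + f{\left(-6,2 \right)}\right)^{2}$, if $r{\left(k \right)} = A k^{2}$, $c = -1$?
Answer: $4$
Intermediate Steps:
$A = 3$ ($A = 3 - 0 = 3 + 0 = 3$)
$f{\left(O,z \right)} = -5$
$r{\left(k \right)} = 3 k^{2}$
$\left(r{\left(c \right)} + f{\left(-6,2 \right)}\right)^{2} = \left(3 \left(-1\right)^{2} - 5\right)^{2} = \left(3 \cdot 1 - 5\right)^{2} = \left(3 - 5\right)^{2} = \left(-2\right)^{2} = 4$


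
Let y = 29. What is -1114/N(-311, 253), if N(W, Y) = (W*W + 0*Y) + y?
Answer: -557/48375 ≈ -0.011514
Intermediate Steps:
N(W, Y) = 29 + W² (N(W, Y) = (W*W + 0*Y) + 29 = (W² + 0) + 29 = W² + 29 = 29 + W²)
-1114/N(-311, 253) = -1114/(29 + (-311)²) = -1114/(29 + 96721) = -1114/96750 = -1114*1/96750 = -557/48375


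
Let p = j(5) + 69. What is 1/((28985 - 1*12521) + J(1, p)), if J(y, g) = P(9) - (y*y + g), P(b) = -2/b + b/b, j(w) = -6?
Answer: 9/147607 ≈ 6.0973e-5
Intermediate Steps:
P(b) = 1 - 2/b (P(b) = -2/b + 1 = 1 - 2/b)
p = 63 (p = -6 + 69 = 63)
J(y, g) = 7/9 - g - y² (J(y, g) = (-2 + 9)/9 - (y*y + g) = (⅑)*7 - (y² + g) = 7/9 - (g + y²) = 7/9 + (-g - y²) = 7/9 - g - y²)
1/((28985 - 1*12521) + J(1, p)) = 1/((28985 - 1*12521) + (7/9 - 1*63 - 1*1²)) = 1/((28985 - 12521) + (7/9 - 63 - 1*1)) = 1/(16464 + (7/9 - 63 - 1)) = 1/(16464 - 569/9) = 1/(147607/9) = 9/147607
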